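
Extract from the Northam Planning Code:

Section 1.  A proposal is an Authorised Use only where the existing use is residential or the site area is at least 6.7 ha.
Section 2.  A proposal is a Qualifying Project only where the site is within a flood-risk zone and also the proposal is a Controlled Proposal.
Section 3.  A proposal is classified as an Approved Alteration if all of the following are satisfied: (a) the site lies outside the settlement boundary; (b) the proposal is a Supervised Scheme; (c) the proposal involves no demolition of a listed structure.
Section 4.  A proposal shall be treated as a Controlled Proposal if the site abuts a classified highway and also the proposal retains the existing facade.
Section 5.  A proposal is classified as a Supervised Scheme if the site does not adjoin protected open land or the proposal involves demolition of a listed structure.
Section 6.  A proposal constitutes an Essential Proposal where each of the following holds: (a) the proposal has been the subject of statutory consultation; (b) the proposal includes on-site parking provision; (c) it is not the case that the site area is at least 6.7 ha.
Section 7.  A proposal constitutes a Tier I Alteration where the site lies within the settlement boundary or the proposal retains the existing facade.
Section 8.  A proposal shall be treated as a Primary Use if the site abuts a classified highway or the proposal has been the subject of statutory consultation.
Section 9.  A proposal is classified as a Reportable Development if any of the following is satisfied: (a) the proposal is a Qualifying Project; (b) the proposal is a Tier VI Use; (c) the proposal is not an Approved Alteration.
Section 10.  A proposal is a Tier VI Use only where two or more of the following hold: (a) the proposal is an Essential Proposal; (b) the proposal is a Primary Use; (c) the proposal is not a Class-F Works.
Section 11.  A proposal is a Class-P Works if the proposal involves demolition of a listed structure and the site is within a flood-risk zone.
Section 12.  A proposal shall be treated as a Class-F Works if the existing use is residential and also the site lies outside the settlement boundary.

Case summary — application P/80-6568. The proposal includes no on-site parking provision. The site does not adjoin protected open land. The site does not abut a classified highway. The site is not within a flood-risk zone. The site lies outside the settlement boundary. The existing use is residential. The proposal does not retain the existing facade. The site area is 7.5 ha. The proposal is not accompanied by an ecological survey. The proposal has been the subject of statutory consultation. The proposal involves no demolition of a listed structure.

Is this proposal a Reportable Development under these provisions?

section 4 — Controlled Proposal: [the site abuts a classified highway? no] AND [the proposal retains the existing facade? no] → not satisfied.
section 2 — Qualifying Project: [the site is within a flood-risk zone? no] AND [Controlled Proposal (section 4)? no] → not satisfied.
section 6 — Essential Proposal: [the proposal has been the subject of statutory consultation? yes] AND [the proposal includes on-site parking provision? no] AND [site area: 7.5 ha ≥ 6.7 ha? yes, so negated condition no] → not satisfied.
section 8 — Primary Use: [the site abuts a classified highway? no] OR [the proposal has been the subject of statutory consultation? yes] → satisfied.
section 12 — Class-F Works: [the existing use is residential? yes] AND [the site lies outside the settlement boundary? yes] → satisfied.
section 10 — Tier VI Use: Essential Proposal (section 6)? no; Primary Use (section 8)? yes; not a Class-F Works (section 12)? no — 1 of 3 hold (need ≥2) → not satisfied.
section 5 — Supervised Scheme: [the site does not adjoin protected open land? yes] OR [the proposal involves demolition of a listed structure? no] → satisfied.
section 3 — Approved Alteration: [the site lies outside the settlement boundary? yes] AND [Supervised Scheme (section 5)? yes] AND [the proposal involves no demolition of a listed structure? yes] → satisfied.
section 9 — Reportable Development: [Qualifying Project (section 2)? no] OR [Tier VI Use (section 10)? no] OR [not an Approved Alteration (section 3)? no] → not satisfied.

No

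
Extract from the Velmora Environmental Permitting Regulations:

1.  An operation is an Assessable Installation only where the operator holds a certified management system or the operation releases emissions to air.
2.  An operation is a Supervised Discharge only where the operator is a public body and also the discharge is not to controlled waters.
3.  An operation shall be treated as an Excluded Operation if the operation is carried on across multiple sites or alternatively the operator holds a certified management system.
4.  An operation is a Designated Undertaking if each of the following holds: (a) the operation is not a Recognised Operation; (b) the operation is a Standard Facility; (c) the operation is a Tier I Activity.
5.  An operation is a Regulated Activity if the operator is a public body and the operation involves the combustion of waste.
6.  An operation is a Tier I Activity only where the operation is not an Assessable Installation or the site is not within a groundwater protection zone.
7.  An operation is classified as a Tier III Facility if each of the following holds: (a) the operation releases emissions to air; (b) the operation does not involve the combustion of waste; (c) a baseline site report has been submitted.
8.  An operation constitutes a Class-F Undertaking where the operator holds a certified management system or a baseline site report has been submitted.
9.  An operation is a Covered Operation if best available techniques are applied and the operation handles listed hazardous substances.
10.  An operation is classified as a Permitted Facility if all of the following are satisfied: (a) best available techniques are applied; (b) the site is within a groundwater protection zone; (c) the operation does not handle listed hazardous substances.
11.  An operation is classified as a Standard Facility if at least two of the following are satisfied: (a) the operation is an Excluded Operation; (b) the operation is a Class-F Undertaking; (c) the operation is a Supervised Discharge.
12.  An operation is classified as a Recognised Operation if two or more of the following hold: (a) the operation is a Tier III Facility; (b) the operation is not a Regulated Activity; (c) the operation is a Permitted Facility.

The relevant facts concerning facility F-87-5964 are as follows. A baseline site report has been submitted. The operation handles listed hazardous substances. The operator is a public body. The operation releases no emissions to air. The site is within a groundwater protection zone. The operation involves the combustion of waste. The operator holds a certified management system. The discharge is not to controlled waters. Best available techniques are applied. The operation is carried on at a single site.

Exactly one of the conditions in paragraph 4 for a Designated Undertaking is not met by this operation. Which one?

paragraph 7 — Tier III Facility: [the operation releases emissions to air? no] AND [the operation does not involve the combustion of waste? no] AND [a baseline site report has been submitted? yes] → not satisfied.
paragraph 5 — Regulated Activity: [the operator is a public body? yes] AND [the operation involves the combustion of waste? yes] → satisfied.
paragraph 10 — Permitted Facility: [best available techniques are applied? yes] AND [the site is within a groundwater protection zone? yes] AND [the operation does not handle listed hazardous substances? no] → not satisfied.
paragraph 12 — Recognised Operation: Tier III Facility (paragraph 7)? no; not a Regulated Activity (paragraph 5)? no; Permitted Facility (paragraph 10)? no — 0 of 3 hold (need ≥2) → not satisfied.
paragraph 3 — Excluded Operation: [the operation is carried on across multiple sites? no] OR [the operator holds a certified management system? yes] → satisfied.
paragraph 8 — Class-F Undertaking: [the operator holds a certified management system? yes] OR [a baseline site report has been submitted? yes] → satisfied.
paragraph 2 — Supervised Discharge: [the operator is a public body? yes] AND [the discharge is not to controlled waters? yes] → satisfied.
paragraph 11 — Standard Facility: Excluded Operation (paragraph 3)? yes; Class-F Undertaking (paragraph 8)? yes; Supervised Discharge (paragraph 2)? yes — 3 of 3 hold (need ≥2) → satisfied.
paragraph 1 — Assessable Installation: [the operator holds a certified management system? yes] OR [the operation releases emissions to air? no] → satisfied.
paragraph 6 — Tier I Activity: [not an Assessable Installation (paragraph 1)? no] OR [the site is not within a groundwater protection zone? no] → not satisfied.
paragraph 4 — Designated Undertaking: [not a Recognised Operation (paragraph 12)? yes] AND [Standard Facility (paragraph 11)? yes] AND [Tier I Activity (paragraph 6)? no] → not satisfied.

Tier I Activity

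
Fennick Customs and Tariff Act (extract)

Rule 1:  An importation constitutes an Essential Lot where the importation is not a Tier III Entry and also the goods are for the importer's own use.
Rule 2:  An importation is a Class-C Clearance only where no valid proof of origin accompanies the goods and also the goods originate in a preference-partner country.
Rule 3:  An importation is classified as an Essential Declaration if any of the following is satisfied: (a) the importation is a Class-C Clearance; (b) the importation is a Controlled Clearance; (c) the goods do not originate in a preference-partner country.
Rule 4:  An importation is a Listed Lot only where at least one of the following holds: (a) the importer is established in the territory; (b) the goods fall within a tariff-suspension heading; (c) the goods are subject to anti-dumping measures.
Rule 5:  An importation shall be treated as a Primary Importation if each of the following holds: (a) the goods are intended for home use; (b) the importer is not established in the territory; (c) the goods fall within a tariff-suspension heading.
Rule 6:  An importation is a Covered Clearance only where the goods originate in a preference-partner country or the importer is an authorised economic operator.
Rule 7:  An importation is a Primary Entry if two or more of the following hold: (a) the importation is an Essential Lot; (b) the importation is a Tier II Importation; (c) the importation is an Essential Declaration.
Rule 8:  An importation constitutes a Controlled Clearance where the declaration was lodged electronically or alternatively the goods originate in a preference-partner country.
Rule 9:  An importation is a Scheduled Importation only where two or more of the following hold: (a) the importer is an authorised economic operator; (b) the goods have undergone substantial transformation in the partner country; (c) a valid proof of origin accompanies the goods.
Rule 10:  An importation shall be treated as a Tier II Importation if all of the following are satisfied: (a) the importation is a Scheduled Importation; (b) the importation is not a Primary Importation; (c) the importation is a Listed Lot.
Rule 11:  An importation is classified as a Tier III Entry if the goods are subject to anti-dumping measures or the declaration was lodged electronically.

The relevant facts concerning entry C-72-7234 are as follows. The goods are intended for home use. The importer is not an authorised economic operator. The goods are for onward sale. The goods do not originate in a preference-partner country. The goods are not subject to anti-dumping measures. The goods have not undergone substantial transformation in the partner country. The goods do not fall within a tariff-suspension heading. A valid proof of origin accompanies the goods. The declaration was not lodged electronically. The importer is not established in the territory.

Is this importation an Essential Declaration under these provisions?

rule 2 — Class-C Clearance: [no valid proof of origin accompanies the goods? no] AND [the goods originate in a preference-partner country? no] → not satisfied.
rule 8 — Controlled Clearance: [the declaration was lodged electronically? no] OR [the goods originate in a preference-partner country? no] → not satisfied.
rule 3 — Essential Declaration: [Class-C Clearance (rule 2)? no] OR [Controlled Clearance (rule 8)? no] OR [the goods do not originate in a preference-partner country? yes] → satisfied.

Yes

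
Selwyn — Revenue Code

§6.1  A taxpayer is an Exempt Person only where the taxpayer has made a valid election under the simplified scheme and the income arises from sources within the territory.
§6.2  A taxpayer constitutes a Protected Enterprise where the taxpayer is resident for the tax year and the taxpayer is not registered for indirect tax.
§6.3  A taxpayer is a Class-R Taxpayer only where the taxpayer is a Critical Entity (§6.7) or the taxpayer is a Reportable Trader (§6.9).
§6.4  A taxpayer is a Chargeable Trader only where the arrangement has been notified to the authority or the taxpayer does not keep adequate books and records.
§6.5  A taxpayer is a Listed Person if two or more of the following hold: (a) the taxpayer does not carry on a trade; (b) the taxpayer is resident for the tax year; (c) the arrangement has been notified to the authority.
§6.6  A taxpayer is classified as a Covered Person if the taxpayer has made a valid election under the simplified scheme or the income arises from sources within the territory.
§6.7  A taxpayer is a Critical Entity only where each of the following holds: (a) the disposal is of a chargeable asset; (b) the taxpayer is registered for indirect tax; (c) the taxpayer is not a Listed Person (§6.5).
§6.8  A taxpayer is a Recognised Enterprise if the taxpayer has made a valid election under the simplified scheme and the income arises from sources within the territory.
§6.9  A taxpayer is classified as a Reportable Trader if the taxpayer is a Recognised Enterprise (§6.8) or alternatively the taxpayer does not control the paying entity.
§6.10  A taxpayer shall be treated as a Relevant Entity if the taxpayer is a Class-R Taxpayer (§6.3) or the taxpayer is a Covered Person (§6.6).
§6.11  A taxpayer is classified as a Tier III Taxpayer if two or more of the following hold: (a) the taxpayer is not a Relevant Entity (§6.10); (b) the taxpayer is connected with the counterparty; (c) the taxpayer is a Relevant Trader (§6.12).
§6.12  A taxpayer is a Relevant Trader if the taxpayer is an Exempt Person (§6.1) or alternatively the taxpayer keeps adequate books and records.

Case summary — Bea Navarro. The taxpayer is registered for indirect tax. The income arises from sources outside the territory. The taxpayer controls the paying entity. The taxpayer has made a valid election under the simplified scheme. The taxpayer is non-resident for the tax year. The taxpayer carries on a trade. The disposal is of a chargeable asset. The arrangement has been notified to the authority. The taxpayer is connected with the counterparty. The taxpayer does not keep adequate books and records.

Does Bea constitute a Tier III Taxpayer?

No

Under §6.5: the taxpayer does not carry on a trade? no; the taxpayer is resident for the tax year? no; the arrangement has been notified to the authority? yes — 1 of 3 hold (need ≥2) → not satisfied.
Under §6.7: the disposal is of a chargeable asset? yes; and the taxpayer is registered for indirect tax? yes; and not a Listed Person (§6.5)? yes. So the taxpayer is a Critical Entity.
Under §6.8: the taxpayer has made a valid election under the simplified scheme? yes; and the income arises from sources within the territory? no. So the taxpayer is not a Recognised Enterprise.
Under §6.9: Recognised Enterprise (§6.8)? no; or the taxpayer does not control the paying entity? no. So the taxpayer is not a Reportable Trader.
Under §6.3: Critical Entity (§6.7)? yes; or Reportable Trader (§6.9)? no. So the taxpayer is a Class-R Taxpayer.
Under §6.6: the taxpayer has made a valid election under the simplified scheme? yes; or the income arises from sources within the territory? no. So the taxpayer is a Covered Person.
Under §6.10: Class-R Taxpayer (§6.3)? yes; or Covered Person (§6.6)? yes. So the taxpayer is a Relevant Entity.
Under §6.1: the taxpayer has made a valid election under the simplified scheme? yes; and the income arises from sources within the territory? no. So the taxpayer is not an Exempt Person.
Under §6.12: Exempt Person (§6.1)? no; or the taxpayer keeps adequate books and records? no. So the taxpayer is not a Relevant Trader.
Under §6.11: not a Relevant Entity (§6.10)? no; the taxpayer is connected with the counterparty? yes; Relevant Trader (§6.12)? no — 1 of 3 hold (need ≥2) → not satisfied.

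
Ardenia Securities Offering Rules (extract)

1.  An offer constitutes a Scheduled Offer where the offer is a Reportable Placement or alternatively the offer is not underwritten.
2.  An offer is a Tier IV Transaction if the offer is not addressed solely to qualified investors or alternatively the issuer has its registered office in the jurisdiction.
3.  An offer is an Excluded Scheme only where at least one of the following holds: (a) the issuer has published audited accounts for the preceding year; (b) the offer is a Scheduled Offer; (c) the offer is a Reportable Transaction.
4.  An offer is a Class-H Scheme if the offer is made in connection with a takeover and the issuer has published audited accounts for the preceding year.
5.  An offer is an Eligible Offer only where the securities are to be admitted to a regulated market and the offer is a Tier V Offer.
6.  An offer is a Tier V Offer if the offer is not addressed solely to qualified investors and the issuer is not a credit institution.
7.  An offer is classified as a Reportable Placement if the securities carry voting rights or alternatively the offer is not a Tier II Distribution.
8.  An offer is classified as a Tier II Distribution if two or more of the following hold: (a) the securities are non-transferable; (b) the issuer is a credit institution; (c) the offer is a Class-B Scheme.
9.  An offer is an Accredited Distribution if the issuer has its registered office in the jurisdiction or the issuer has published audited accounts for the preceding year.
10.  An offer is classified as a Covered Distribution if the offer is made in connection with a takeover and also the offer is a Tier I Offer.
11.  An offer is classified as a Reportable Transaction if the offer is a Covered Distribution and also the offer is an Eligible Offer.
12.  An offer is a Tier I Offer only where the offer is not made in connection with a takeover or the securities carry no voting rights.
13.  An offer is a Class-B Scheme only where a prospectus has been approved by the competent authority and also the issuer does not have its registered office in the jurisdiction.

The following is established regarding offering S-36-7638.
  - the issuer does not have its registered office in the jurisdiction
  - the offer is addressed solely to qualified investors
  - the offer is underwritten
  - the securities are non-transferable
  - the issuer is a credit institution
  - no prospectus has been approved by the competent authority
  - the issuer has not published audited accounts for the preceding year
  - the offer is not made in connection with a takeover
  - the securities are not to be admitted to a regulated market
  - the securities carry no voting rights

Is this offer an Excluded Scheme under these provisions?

Under paragraph 13: a prospectus has been approved by the competent authority? no; and the issuer does not have its registered office in the jurisdiction? yes. So the offer is not a Class-B Scheme.
Under paragraph 8: the securities are non-transferable? yes; the issuer is a credit institution? yes; Class-B Scheme (paragraph 13)? no — 2 of 3 hold (need ≥2) → satisfied.
Under paragraph 7: the securities carry voting rights? no; or not a Tier II Distribution (paragraph 8)? no. So the offer is not a Reportable Placement.
Under paragraph 1: Reportable Placement (paragraph 7)? no; or the offer is not underwritten? no. So the offer is not a Scheduled Offer.
Under paragraph 12: the offer is not made in connection with a takeover? yes; or the securities carry no voting rights? yes. So the offer is a Tier I Offer.
Under paragraph 10: the offer is made in connection with a takeover? no; and Tier I Offer (paragraph 12)? yes. So the offer is not a Covered Distribution.
Under paragraph 6: the offer is not addressed solely to qualified investors? no; and the issuer is not a credit institution? no. So the offer is not a Tier V Offer.
Under paragraph 5: the securities are to be admitted to a regulated market? no; and Tier V Offer (paragraph 6)? no. So the offer is not an Eligible Offer.
Under paragraph 11: Covered Distribution (paragraph 10)? no; and Eligible Offer (paragraph 5)? no. So the offer is not a Reportable Transaction.
Under paragraph 3: the issuer has published audited accounts for the preceding year? no; or Scheduled Offer (paragraph 1)? no; or Reportable Transaction (paragraph 11)? no. So the offer is not an Excluded Scheme.

No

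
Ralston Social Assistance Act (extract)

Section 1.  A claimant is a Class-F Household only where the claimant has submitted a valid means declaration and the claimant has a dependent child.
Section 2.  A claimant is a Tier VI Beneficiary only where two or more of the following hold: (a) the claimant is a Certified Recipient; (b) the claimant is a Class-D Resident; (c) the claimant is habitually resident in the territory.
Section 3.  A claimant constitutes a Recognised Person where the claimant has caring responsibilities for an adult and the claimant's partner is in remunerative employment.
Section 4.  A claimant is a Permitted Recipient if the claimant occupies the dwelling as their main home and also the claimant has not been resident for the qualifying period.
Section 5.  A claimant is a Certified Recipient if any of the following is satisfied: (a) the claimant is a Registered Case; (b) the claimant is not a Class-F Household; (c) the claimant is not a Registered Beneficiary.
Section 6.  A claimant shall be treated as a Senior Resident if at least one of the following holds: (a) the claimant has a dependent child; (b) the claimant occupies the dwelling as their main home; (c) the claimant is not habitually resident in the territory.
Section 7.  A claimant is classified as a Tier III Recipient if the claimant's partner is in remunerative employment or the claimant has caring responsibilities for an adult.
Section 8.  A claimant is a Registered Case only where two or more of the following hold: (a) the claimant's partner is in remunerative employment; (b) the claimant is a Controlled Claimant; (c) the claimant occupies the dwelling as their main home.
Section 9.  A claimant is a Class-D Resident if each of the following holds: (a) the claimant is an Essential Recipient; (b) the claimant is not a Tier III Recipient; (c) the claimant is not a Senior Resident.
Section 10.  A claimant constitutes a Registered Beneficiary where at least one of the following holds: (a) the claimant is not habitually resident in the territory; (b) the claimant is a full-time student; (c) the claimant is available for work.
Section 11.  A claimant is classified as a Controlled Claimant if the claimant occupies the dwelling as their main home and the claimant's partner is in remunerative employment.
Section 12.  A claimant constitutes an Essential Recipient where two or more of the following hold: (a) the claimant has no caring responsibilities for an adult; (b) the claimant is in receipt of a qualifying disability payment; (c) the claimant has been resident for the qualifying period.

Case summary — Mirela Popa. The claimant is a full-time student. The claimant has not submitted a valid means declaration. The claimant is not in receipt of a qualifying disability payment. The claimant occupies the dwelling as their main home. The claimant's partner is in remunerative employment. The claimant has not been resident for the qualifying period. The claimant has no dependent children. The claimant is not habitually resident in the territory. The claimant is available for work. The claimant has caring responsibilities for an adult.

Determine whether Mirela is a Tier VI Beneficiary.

No

Under section 11: the claimant occupies the dwelling as their main home? yes; and the claimant's partner is in remunerative employment? yes. So the claimant is a Controlled Claimant.
Under section 8: the claimant's partner is in remunerative employment? yes; Controlled Claimant (section 11)? yes; the claimant occupies the dwelling as their main home? yes — 3 of 3 hold (need ≥2) → satisfied.
Under section 1: the claimant has submitted a valid means declaration? no; and the claimant has a dependent child? no. So the claimant is not a Class-F Household.
Under section 10: the claimant is not habitually resident in the territory? yes; or the claimant is a full-time student? yes; or the claimant is available for work? yes. So the claimant is a Registered Beneficiary.
Under section 5: Registered Case (section 8)? yes; or not a Class-F Household (section 1)? yes; or not a Registered Beneficiary (section 10)? no. So the claimant is a Certified Recipient.
Under section 12: the claimant has no caring responsibilities for an adult? no; the claimant is in receipt of a qualifying disability payment? no; the claimant has been resident for the qualifying period? no — 0 of 3 hold (need ≥2) → not satisfied.
Under section 7: the claimant's partner is in remunerative employment? yes; or the claimant has caring responsibilities for an adult? yes. So the claimant is a Tier III Recipient.
Under section 6: the claimant has a dependent child? no; or the claimant occupies the dwelling as their main home? yes; or the claimant is not habitually resident in the territory? yes. So the claimant is a Senior Resident.
Under section 9: Essential Recipient (section 12)? no; and not a Tier III Recipient (section 7)? no; and not a Senior Resident (section 6)? no. So the claimant is not a Class-D Resident.
Under section 2: Certified Recipient (section 5)? yes; Class-D Resident (section 9)? no; the claimant is habitually resident in the territory? no — 1 of 3 hold (need ≥2) → not satisfied.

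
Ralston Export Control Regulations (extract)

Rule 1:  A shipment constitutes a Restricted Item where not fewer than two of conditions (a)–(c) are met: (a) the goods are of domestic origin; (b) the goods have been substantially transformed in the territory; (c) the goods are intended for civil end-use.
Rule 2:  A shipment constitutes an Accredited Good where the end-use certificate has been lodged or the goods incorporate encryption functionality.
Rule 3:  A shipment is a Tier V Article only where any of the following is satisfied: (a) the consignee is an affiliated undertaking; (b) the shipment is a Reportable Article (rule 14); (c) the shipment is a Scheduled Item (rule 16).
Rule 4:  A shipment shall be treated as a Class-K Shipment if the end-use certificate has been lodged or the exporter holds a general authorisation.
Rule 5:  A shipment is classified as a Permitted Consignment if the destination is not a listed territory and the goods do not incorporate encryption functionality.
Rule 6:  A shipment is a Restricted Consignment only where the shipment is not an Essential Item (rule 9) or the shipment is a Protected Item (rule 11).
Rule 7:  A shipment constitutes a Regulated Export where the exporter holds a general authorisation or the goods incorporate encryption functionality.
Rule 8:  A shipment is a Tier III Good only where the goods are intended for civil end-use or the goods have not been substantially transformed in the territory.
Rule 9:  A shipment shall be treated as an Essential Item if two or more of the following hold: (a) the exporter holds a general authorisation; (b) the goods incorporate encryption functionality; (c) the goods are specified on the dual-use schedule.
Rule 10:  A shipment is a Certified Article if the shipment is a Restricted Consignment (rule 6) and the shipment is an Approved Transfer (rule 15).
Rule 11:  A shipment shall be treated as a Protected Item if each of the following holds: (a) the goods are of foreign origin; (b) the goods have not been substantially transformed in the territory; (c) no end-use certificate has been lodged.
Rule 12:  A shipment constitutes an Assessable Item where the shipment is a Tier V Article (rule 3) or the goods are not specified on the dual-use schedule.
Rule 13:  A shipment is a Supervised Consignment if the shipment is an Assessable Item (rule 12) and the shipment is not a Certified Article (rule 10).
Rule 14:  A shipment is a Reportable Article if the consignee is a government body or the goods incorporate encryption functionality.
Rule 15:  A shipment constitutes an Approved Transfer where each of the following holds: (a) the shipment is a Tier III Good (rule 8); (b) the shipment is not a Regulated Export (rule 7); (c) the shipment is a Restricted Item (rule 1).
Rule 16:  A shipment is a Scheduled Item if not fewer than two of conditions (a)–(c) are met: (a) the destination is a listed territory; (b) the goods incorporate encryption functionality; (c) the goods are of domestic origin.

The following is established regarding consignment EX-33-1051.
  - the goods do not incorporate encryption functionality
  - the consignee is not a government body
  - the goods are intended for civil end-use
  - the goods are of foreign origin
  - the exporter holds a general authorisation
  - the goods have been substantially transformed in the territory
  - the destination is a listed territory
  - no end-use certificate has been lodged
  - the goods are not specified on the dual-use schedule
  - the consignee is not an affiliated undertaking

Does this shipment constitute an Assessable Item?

Yes

Under rule 14: the consignee is a government body? no; or the goods incorporate encryption functionality? no. So the shipment is not a Reportable Article.
Under rule 16: the destination is a listed territory? yes; the goods incorporate encryption functionality? no; the goods are of domestic origin? no — 1 of 3 hold (need ≥2) → not satisfied.
Under rule 3: the consignee is an affiliated undertaking? no; or Reportable Article (rule 14)? no; or Scheduled Item (rule 16)? no. So the shipment is not a Tier V Article.
Under rule 12: Tier V Article (rule 3)? no; or the goods are not specified on the dual-use schedule? yes. So the shipment is an Assessable Item.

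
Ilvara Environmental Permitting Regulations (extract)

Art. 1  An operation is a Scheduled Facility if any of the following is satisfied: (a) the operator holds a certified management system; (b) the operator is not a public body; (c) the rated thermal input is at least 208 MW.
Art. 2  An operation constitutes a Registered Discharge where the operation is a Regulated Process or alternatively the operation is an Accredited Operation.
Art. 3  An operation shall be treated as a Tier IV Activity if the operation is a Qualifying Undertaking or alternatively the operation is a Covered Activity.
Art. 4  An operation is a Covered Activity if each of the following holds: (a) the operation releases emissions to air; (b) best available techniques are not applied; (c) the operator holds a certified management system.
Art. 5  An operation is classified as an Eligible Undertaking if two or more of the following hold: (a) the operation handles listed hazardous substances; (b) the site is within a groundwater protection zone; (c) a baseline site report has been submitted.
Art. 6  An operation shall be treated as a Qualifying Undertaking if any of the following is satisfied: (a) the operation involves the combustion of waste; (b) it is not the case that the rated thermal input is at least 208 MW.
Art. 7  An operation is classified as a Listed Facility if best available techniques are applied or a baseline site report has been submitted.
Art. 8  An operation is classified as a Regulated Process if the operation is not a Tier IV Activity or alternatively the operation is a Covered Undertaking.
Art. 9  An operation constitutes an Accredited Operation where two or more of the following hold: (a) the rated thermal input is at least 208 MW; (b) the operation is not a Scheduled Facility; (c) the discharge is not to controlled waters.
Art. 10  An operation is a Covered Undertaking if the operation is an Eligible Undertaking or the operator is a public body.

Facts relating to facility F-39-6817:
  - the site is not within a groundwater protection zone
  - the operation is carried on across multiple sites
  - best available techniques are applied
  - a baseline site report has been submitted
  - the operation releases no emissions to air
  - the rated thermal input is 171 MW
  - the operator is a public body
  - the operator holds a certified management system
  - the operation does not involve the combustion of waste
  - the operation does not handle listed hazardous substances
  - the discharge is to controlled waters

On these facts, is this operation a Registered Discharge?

Yes

Under article 6: the operation involves the combustion of waste? no; or rated thermal input: 171 MW ≥ 208 MW? no, so negated condition yes. So the operation is a Qualifying Undertaking.
Under article 4: the operation releases emissions to air? no; and best available techniques are not applied? no; and the operator holds a certified management system? yes. So the operation is not a Covered Activity.
Under article 3: Qualifying Undertaking (article 6)? yes; or Covered Activity (article 4)? no. So the operation is a Tier IV Activity.
Under article 5: the operation handles listed hazardous substances? no; the site is within a groundwater protection zone? no; a baseline site report has been submitted? yes — 1 of 3 hold (need ≥2) → not satisfied.
Under article 10: Eligible Undertaking (article 5)? no; or the operator is a public body? yes. So the operation is a Covered Undertaking.
Under article 8: not a Tier IV Activity (article 3)? no; or Covered Undertaking (article 10)? yes. So the operation is a Regulated Process.
Under article 1: the operator holds a certified management system? yes; or the operator is not a public body? no; or rated thermal input: 171 MW ≥ 208 MW? no. So the operation is a Scheduled Facility.
Under article 9: rated thermal input: 171 MW ≥ 208 MW? no; not a Scheduled Facility (article 1)? no; the discharge is not to controlled waters? no — 0 of 3 hold (need ≥2) → not satisfied.
Under article 2: Regulated Process (article 8)? yes; or Accredited Operation (article 9)? no. So the operation is a Registered Discharge.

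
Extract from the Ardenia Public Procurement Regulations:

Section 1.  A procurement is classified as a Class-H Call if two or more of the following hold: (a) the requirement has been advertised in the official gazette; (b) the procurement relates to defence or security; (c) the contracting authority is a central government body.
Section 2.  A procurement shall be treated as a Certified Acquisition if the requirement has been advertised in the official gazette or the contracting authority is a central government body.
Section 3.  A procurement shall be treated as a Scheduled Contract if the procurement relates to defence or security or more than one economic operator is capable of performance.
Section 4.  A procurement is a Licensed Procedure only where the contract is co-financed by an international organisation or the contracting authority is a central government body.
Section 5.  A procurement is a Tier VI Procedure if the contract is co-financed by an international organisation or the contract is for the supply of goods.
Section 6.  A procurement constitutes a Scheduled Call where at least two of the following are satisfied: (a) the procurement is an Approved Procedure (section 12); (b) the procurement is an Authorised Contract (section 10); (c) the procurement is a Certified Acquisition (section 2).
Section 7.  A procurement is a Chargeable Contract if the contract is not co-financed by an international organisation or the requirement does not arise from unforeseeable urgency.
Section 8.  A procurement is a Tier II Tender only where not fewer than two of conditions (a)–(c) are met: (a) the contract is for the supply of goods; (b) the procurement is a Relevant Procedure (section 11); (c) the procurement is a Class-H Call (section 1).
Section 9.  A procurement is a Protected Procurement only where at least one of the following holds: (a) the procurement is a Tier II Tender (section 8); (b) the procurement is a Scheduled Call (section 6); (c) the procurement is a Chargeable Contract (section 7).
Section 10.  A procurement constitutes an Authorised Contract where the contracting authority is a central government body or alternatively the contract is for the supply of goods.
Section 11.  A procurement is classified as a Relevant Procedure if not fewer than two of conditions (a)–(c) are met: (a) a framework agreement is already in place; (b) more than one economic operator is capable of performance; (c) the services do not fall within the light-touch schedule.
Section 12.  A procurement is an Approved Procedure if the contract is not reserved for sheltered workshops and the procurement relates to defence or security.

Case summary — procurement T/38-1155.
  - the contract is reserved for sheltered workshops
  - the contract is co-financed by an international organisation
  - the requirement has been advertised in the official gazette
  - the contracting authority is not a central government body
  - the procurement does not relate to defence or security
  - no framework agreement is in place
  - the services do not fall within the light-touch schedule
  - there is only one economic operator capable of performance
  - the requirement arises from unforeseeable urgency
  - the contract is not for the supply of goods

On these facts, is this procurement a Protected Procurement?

section 11 — Relevant Procedure: a framework agreement is already in place? no; more than one economic operator is capable of performance? no; the services do not fall within the light-touch schedule? yes — 1 of 3 hold (need ≥2) → not satisfied.
section 1 — Class-H Call: the requirement has been advertised in the official gazette? yes; the procurement relates to defence or security? no; the contracting authority is a central government body? no — 1 of 3 hold (need ≥2) → not satisfied.
section 8 — Tier II Tender: the contract is for the supply of goods? no; Relevant Procedure (section 11)? no; Class-H Call (section 1)? no — 0 of 3 hold (need ≥2) → not satisfied.
section 12 — Approved Procedure: [the contract is not reserved for sheltered workshops? no] AND [the procurement relates to defence or security? no] → not satisfied.
section 10 — Authorised Contract: [the contracting authority is a central government body? no] OR [the contract is for the supply of goods? no] → not satisfied.
section 2 — Certified Acquisition: [the requirement has been advertised in the official gazette? yes] OR [the contracting authority is a central government body? no] → satisfied.
section 6 — Scheduled Call: Approved Procedure (section 12)? no; Authorised Contract (section 10)? no; Certified Acquisition (section 2)? yes — 1 of 3 hold (need ≥2) → not satisfied.
section 7 — Chargeable Contract: [the contract is not co-financed by an international organisation? no] OR [the requirement does not arise from unforeseeable urgency? no] → not satisfied.
section 9 — Protected Procurement: [Tier II Tender (section 8)? no] OR [Scheduled Call (section 6)? no] OR [Chargeable Contract (section 7)? no] → not satisfied.

No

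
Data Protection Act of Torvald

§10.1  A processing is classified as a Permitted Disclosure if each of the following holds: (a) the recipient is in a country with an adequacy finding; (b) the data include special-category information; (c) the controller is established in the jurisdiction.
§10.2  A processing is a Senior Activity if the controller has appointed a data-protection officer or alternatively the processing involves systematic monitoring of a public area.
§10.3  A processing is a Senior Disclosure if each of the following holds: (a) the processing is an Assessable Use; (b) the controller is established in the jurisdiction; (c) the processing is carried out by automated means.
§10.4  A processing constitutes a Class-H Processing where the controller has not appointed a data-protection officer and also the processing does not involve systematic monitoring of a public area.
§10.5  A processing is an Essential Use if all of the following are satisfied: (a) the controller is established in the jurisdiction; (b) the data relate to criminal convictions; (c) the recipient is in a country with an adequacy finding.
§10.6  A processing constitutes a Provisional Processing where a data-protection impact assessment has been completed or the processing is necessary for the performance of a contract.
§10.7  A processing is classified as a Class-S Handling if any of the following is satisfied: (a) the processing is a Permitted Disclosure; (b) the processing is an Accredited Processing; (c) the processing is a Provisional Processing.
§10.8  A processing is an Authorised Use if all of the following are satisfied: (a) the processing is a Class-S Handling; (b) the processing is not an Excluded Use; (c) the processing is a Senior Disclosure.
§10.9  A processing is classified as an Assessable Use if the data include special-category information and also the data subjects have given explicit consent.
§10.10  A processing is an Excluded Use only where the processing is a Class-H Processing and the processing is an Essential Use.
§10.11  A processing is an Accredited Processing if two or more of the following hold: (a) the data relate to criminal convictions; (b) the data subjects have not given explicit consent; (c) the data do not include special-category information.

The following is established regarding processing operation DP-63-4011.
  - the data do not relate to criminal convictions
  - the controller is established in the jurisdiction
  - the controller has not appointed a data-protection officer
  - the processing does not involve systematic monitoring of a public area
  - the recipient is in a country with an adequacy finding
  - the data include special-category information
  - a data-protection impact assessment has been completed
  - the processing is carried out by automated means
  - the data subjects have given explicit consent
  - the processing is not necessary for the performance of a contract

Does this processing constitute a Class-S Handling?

§10.1 — Permitted Disclosure: [the recipient is in a country with an adequacy finding? yes] AND [the data include special-category information? yes] AND [the controller is established in the jurisdiction? yes] → satisfied.
§10.11 — Accredited Processing: the data relate to criminal convictions? no; the data subjects have not given explicit consent? no; the data do not include special-category information? no — 0 of 3 hold (need ≥2) → not satisfied.
§10.6 — Provisional Processing: [a data-protection impact assessment has been completed? yes] OR [the processing is necessary for the performance of a contract? no] → satisfied.
§10.7 — Class-S Handling: [Permitted Disclosure (§10.1)? yes] OR [Accredited Processing (§10.11)? no] OR [Provisional Processing (§10.6)? yes] → satisfied.

Yes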